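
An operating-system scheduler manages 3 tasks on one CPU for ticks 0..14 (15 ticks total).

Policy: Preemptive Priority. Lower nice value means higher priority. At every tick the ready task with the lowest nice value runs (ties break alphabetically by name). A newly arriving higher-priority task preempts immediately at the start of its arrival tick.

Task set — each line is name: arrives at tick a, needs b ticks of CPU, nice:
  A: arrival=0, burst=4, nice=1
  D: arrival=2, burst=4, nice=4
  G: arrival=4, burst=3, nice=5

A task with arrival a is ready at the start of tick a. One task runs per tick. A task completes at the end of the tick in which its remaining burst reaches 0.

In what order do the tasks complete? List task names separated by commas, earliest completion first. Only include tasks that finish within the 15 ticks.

completion order = A, D, G

t=0: ready={A} → run A
t=1: ready={A} → run A
t=2: ready={A,D} → run A
t=3: ready={A,D} → run A
t=4: ready={D,G} → run D
t=5: ready={D,G} → run D
t=6: ready={D,G} → run D
t=7: ready={D,G} → run D
t=8: ready={G} → run G
t=9: ready={G} → run G
t=10: ready={G} → run G
t=11: (idle)
t=12: (idle)
t=13: (idle)
t=14: (idle)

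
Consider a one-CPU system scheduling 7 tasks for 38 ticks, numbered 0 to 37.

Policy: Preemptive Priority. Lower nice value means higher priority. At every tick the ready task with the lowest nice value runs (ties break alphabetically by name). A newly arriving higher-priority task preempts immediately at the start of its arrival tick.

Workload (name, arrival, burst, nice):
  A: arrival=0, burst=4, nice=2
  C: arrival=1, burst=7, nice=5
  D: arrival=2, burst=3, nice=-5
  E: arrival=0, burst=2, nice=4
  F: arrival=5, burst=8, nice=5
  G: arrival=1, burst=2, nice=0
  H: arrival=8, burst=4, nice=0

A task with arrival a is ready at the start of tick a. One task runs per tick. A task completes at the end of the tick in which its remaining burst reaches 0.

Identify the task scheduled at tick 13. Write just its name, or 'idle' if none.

running at tick 13 = E

t=0: ready={A,E} → run A
t=1: ready={A,C,E,G} → run G
t=2: ready={A,C,D,E,G} → run D
t=3: ready={A,C,D,E,G} → run D
t=4: ready={A,C,D,E,G} → run D
t=5: ready={A,C,E,F,G} → run G
t=6: ready={A,C,E,F} → run A
t=7: ready={A,C,E,F} → run A
t=8: ready={A,C,E,F,H} → run H
t=9: ready={A,C,E,F,H} → run H
t=10: ready={A,C,E,F,H} → run H
t=11: ready={A,C,E,F,H} → run H
t=12: ready={A,C,E,F} → run A
t=13: ready={C,E,F} → run E
t=14: ready={C,E,F} → run E
t=15: ready={C,F} → run C
t=16: ready={C,F} → run C
t=17: ready={C,F} → run C
t=18: ready={C,F} → run C
t=19: ready={C,F} → run C
t=20: ready={C,F} → run C
t=21: ready={C,F} → run C
t=22: ready={F} → run F
t=23: ready={F} → run F
t=24: ready={F} → run F
t=25: ready={F} → run F
t=26: ready={F} → run F
t=27: ready={F} → run F
t=28: ready={F} → run F
t=29: ready={F} → run F
t=30: (idle)
t=31: (idle)
t=32: (idle)
t=33: (idle)
t=34: (idle)
t=35: (idle)
t=36: (idle)
t=37: (idle)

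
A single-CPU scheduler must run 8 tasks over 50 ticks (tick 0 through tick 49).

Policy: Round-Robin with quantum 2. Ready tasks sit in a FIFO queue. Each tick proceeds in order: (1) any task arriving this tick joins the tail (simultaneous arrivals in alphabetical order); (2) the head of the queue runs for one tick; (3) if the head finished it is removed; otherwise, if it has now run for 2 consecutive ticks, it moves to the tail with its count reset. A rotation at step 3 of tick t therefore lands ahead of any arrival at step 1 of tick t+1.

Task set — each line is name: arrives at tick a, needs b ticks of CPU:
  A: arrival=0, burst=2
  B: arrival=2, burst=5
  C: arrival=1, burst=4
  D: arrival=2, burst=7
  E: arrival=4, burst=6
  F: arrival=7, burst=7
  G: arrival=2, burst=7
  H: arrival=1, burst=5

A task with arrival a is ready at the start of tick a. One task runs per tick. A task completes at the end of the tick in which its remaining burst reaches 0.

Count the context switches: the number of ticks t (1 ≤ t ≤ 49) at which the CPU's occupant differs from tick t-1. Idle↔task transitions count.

context switches = 24

t=0: queue=[A] q_used=0 → run A
t=1: queue=[A,C,H] q_used=1 → run A
t=2: queue=[C,H,B,D,G] q_used=0 → run C
t=3: queue=[C,H,B,D,G] q_used=1 → run C
t=4: queue=[H,B,D,G,C,E] q_used=0 → run H
t=5: queue=[H,B,D,G,C,E] q_used=1 → run H
t=6: queue=[B,D,G,C,E,H] q_used=0 → run B
t=7: queue=[B,D,G,C,E,H,F] q_used=1 → run B
t=8: queue=[D,G,C,E,H,F,B] q_used=0 → run D
t=9: queue=[D,G,C,E,H,F,B] q_used=1 → run D
t=10: queue=[G,C,E,H,F,B,D] q_used=0 → run G
t=11: queue=[G,C,E,H,F,B,D] q_used=1 → run G
t=12: queue=[C,E,H,F,B,D,G] q_used=0 → run C
t=13: queue=[C,E,H,F,B,D,G] q_used=1 → run C
t=14: queue=[E,H,F,B,D,G] q_used=0 → run E
t=15: queue=[E,H,F,B,D,G] q_used=1 → run E
t=16: queue=[H,F,B,D,G,E] q_used=0 → run H
t=17: queue=[H,F,B,D,G,E] q_used=1 → run H
t=18: queue=[F,B,D,G,E,H] q_used=0 → run F
t=19: queue=[F,B,D,G,E,H] q_used=1 → run F
t=20: queue=[B,D,G,E,H,F] q_used=0 → run B
t=21: queue=[B,D,G,E,H,F] q_used=1 → run B
t=22: queue=[D,G,E,H,F,B] q_used=0 → run D
t=23: queue=[D,G,E,H,F,B] q_used=1 → run D
t=24: queue=[G,E,H,F,B,D] q_used=0 → run G
t=25: queue=[G,E,H,F,B,D] q_used=1 → run G
t=26: queue=[E,H,F,B,D,G] q_used=0 → run E
t=27: queue=[E,H,F,B,D,G] q_used=1 → run E
t=28: queue=[H,F,B,D,G,E] q_used=0 → run H
t=29: queue=[F,B,D,G,E] q_used=0 → run F
t=30: queue=[F,B,D,G,E] q_used=1 → run F
t=31: queue=[B,D,G,E,F] q_used=0 → run B
t=32: queue=[D,G,E,F] q_used=0 → run D
t=33: queue=[D,G,E,F] q_used=1 → run D
t=34: queue=[G,E,F,D] q_used=0 → run G
t=35: queue=[G,E,F,D] q_used=1 → run G
t=36: queue=[E,F,D,G] q_used=0 → run E
t=37: queue=[E,F,D,G] q_used=1 → run E
t=38: queue=[F,D,G] q_used=0 → run F
t=39: queue=[F,D,G] q_used=1 → run F
t=40: queue=[D,G,F] q_used=0 → run D
t=41: queue=[G,F] q_used=0 → run G
t=42: queue=[F] q_used=0 → run F
t=43: (idle)
t=44: (idle)
t=45: (idle)
t=46: (idle)
t=47: (idle)
t=48: (idle)
t=49: (idle)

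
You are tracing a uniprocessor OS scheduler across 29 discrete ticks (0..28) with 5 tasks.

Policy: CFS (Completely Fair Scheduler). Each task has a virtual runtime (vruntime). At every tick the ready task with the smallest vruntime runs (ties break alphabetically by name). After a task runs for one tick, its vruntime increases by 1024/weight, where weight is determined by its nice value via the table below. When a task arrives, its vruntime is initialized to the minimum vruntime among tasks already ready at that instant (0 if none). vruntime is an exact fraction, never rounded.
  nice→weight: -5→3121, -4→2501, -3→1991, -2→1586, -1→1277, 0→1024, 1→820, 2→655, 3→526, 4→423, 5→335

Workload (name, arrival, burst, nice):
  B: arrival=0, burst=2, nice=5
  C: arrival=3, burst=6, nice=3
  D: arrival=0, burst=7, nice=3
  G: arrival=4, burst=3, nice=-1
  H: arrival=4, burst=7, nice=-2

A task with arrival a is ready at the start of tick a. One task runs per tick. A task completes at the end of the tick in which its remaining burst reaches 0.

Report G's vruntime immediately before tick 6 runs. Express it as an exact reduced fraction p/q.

vruntime(G, start of tick 6) = 1650688/427795

t=0: vr[B=0 D=0] → run B
t=1: vr[B=1024/335 D=0] → run D
t=2: vr[B=1024/335 D=512/263] → run D
t=3: vr[B=1024/335 C=1024/335 D=1024/263] → run B
t=4: vr[C=1024/335 D=1024/263 G=1024/335 H=1024/335] → run C
t=5: vr[C=440832/88105 D=1024/263 G=1024/335 H=1024/335] → run G
t=6: vr[C=440832/88105 D=1024/263 G=1650688/427795 H=1024/335] → run H
t=7: vr[C=440832/88105 D=1024/263 G=1650688/427795 H=983552/265655] → run H
t=8: vr[C=440832/88105 D=1024/263 G=1650688/427795 H=1155072/265655] → run G
t=9: vr[C=440832/88105 D=1024/263 G=1993728/427795 H=1155072/265655] → run D
t=10: vr[C=440832/88105 D=1536/263 G=1993728/427795 H=1155072/265655] → run H
t=11: vr[C=440832/88105 D=1536/263 G=1993728/427795 H=1326592/265655] → run G
t=12: vr[C=440832/88105 D=1536/263 H=1326592/265655] → run H
t=13: vr[C=440832/88105 D=1536/263 H=1498112/265655] → run C
t=14: vr[C=612352/88105 D=1536/263 H=1498112/265655] → run H
t=15: vr[C=612352/88105 D=1536/263 H=1669632/265655] → run D
t=16: vr[C=612352/88105 D=2048/263 H=1669632/265655] → run H
t=17: vr[C=612352/88105 D=2048/263 H=1841152/265655] → run H
t=18: vr[C=612352/88105 D=2048/263] → run C
t=19: vr[C=783872/88105 D=2048/263] → run D
t=20: vr[C=783872/88105 D=2560/263] → run C
t=21: vr[C=955392/88105 D=2560/263] → run D
t=22: vr[C=955392/88105 D=3072/263] → run C
t=23: vr[C=1126912/88105 D=3072/263] → run D
t=24: vr[C=1126912/88105] → run C
t=25: (idle)
t=26: (idle)
t=27: (idle)
t=28: (idle)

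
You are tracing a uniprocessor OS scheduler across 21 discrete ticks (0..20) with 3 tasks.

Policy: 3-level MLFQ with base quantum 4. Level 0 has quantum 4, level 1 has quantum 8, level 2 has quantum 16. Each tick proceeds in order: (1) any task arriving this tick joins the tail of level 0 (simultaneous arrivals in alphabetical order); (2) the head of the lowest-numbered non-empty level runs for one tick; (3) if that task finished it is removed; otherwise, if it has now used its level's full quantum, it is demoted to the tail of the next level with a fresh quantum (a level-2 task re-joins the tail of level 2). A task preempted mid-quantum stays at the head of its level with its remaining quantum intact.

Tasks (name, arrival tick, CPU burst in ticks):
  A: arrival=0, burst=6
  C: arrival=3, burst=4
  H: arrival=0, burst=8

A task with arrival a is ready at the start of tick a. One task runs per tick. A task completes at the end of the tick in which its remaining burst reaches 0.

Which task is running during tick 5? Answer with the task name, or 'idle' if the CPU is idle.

t=0: L0/L1/L2 = AH/-/- → run A
t=1: L0/L1/L2 = AH/-/- → run A
t=2: L0/L1/L2 = AH/-/- → run A
t=3: L0/L1/L2 = AHC/-/- → run A
t=4: L0/L1/L2 = HC/A/- → run H
t=5: L0/L1/L2 = HC/A/- → run H
t=6: L0/L1/L2 = HC/A/- → run H
t=7: L0/L1/L2 = HC/A/- → run H
t=8: L0/L1/L2 = C/AH/- → run C
t=9: L0/L1/L2 = C/AH/- → run C
t=10: L0/L1/L2 = C/AH/- → run C
t=11: L0/L1/L2 = C/AH/- → run C
t=12: L0/L1/L2 = -/AH/- → run A
t=13: L0/L1/L2 = -/AH/- → run A
t=14: L0/L1/L2 = -/H/- → run H
t=15: L0/L1/L2 = -/H/- → run H
t=16: L0/L1/L2 = -/H/- → run H
t=17: L0/L1/L2 = -/H/- → run H
t=18: (idle)
t=19: (idle)
t=20: (idle)

running at tick 5 = H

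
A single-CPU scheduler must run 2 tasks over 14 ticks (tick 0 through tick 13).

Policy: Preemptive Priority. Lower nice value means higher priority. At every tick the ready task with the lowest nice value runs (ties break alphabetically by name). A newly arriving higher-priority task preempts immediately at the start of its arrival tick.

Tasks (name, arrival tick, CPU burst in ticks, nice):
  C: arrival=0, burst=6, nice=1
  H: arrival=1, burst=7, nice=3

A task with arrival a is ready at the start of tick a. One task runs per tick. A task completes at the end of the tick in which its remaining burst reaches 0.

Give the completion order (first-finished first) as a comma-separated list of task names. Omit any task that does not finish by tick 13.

t=0: ready={C} → run C
t=1: ready={C,H} → run C
t=2: ready={C,H} → run C
t=3: ready={C,H} → run C
t=4: ready={C,H} → run C
t=5: ready={C,H} → run C
t=6: ready={H} → run H
t=7: ready={H} → run H
t=8: ready={H} → run H
t=9: ready={H} → run H
t=10: ready={H} → run H
t=11: ready={H} → run H
t=12: ready={H} → run H
t=13: (idle)

completion order = C, H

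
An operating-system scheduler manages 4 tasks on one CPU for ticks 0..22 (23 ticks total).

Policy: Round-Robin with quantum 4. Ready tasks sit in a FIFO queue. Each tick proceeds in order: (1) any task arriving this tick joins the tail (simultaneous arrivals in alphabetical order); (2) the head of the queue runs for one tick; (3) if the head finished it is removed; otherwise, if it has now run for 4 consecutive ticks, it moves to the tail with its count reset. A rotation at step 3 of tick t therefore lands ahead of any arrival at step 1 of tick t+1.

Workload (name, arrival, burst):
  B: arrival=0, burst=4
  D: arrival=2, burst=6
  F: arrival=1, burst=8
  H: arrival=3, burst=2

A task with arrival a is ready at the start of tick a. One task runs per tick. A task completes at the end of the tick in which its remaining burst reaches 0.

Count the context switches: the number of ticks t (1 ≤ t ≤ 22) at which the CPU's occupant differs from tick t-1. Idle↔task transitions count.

t=0: queue=[B] q_used=0 → run B
t=1: queue=[B,F] q_used=1 → run B
t=2: queue=[B,F,D] q_used=2 → run B
t=3: queue=[B,F,D,H] q_used=3 → run B
t=4: queue=[F,D,H] q_used=0 → run F
t=5: queue=[F,D,H] q_used=1 → run F
t=6: queue=[F,D,H] q_used=2 → run F
t=7: queue=[F,D,H] q_used=3 → run F
t=8: queue=[D,H,F] q_used=0 → run D
t=9: queue=[D,H,F] q_used=1 → run D
t=10: queue=[D,H,F] q_used=2 → run D
t=11: queue=[D,H,F] q_used=3 → run D
t=12: queue=[H,F,D] q_used=0 → run H
t=13: queue=[H,F,D] q_used=1 → run H
t=14: queue=[F,D] q_used=0 → run F
t=15: queue=[F,D] q_used=1 → run F
t=16: queue=[F,D] q_used=2 → run F
t=17: queue=[F,D] q_used=3 → run F
t=18: queue=[D] q_used=0 → run D
t=19: queue=[D] q_used=1 → run D
t=20: (idle)
t=21: (idle)
t=22: (idle)

context switches = 6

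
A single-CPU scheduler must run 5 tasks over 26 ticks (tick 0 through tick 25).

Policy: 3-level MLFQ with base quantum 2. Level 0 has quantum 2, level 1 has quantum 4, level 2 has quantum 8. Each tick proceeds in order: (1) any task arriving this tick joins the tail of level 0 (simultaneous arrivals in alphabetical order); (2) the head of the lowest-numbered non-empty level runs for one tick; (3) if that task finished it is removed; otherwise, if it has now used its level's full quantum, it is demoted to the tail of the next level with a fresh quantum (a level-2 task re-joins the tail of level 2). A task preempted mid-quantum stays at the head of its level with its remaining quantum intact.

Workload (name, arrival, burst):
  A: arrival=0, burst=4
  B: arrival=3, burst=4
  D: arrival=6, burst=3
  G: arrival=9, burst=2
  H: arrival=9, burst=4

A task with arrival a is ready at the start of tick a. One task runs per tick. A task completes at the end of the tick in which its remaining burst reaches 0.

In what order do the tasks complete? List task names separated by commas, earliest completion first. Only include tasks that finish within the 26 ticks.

completion order = A, G, B, D, H

t=0: L0/L1/L2 = A/-/- → run A
t=1: L0/L1/L2 = A/-/- → run A
t=2: L0/L1/L2 = -/A/- → run A
t=3: L0/L1/L2 = B/A/- → run B
t=4: L0/L1/L2 = B/A/- → run B
t=5: L0/L1/L2 = -/AB/- → run A
t=6: L0/L1/L2 = D/B/- → run D
t=7: L0/L1/L2 = D/B/- → run D
t=8: L0/L1/L2 = -/BD/- → run B
t=9: L0/L1/L2 = GH/BD/- → run G
t=10: L0/L1/L2 = GH/BD/- → run G
t=11: L0/L1/L2 = H/BD/- → run H
t=12: L0/L1/L2 = H/BD/- → run H
t=13: L0/L1/L2 = -/BDH/- → run B
t=14: L0/L1/L2 = -/DH/- → run D
t=15: L0/L1/L2 = -/H/- → run H
t=16: L0/L1/L2 = -/H/- → run H
t=17: (idle)
t=18: (idle)
t=19: (idle)
t=20: (idle)
t=21: (idle)
t=22: (idle)
t=23: (idle)
t=24: (idle)
t=25: (idle)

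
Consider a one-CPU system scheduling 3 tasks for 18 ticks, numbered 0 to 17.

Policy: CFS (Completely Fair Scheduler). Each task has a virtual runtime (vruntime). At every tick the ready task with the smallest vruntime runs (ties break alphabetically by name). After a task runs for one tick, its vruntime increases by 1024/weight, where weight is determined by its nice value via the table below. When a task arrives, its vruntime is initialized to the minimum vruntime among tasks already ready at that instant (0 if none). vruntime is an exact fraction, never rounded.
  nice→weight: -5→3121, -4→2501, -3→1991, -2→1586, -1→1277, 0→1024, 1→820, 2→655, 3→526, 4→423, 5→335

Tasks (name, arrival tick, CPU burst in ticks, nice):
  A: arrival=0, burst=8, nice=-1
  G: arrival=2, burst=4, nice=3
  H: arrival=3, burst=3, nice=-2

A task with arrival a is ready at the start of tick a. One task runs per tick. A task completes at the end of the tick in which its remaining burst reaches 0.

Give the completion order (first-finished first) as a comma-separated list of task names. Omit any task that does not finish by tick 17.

t=0: vr[A=0] → run A
t=1: vr[A=1024/1277] → run A
t=2: vr[A=2048/1277 G=2048/1277] → run A
t=3: vr[A=3072/1277 G=2048/1277 H=2048/1277] → run G
t=4: vr[A=3072/1277 G=1192448/335851 H=2048/1277] → run H
t=5: vr[A=3072/1277 G=1192448/335851 H=2277888/1012661] → run H
t=6: vr[A=3072/1277 G=1192448/335851 H=2931712/1012661] → run A
t=7: vr[A=4096/1277 G=1192448/335851 H=2931712/1012661] → run H
t=8: vr[A=4096/1277 G=1192448/335851] → run A
t=9: vr[A=5120/1277 G=1192448/335851] → run G
t=10: vr[A=5120/1277 G=1846272/335851] → run A
t=11: vr[A=6144/1277 G=1846272/335851] → run A
t=12: vr[A=7168/1277 G=1846272/335851] → run G
t=13: vr[A=7168/1277 G=2500096/335851] → run A
t=14: vr[G=2500096/335851] → run G
t=15: (idle)
t=16: (idle)
t=17: (idle)

completion order = H, A, G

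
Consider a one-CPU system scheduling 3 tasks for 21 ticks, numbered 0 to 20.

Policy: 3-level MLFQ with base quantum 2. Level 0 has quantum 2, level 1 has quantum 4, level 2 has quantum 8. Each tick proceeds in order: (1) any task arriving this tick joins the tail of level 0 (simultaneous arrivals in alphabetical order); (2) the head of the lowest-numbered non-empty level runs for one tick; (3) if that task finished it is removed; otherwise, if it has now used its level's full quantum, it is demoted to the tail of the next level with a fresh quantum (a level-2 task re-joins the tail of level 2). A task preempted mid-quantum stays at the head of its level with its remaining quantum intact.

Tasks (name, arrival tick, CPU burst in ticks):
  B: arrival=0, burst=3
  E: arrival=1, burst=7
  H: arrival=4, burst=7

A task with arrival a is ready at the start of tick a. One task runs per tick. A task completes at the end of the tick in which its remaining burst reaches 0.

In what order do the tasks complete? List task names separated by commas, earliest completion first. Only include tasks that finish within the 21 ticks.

t=0: L0/L1/L2 = B/-/- → run B
t=1: L0/L1/L2 = BE/-/- → run B
t=2: L0/L1/L2 = E/B/- → run E
t=3: L0/L1/L2 = E/B/- → run E
t=4: L0/L1/L2 = H/BE/- → run H
t=5: L0/L1/L2 = H/BE/- → run H
t=6: L0/L1/L2 = -/BEH/- → run B
t=7: L0/L1/L2 = -/EH/- → run E
t=8: L0/L1/L2 = -/EH/- → run E
t=9: L0/L1/L2 = -/EH/- → run E
t=10: L0/L1/L2 = -/EH/- → run E
t=11: L0/L1/L2 = -/H/E → run H
t=12: L0/L1/L2 = -/H/E → run H
t=13: L0/L1/L2 = -/H/E → run H
t=14: L0/L1/L2 = -/H/E → run H
t=15: L0/L1/L2 = -/-/EH → run E
t=16: L0/L1/L2 = -/-/H → run H
t=17: (idle)
t=18: (idle)
t=19: (idle)
t=20: (idle)

completion order = B, E, H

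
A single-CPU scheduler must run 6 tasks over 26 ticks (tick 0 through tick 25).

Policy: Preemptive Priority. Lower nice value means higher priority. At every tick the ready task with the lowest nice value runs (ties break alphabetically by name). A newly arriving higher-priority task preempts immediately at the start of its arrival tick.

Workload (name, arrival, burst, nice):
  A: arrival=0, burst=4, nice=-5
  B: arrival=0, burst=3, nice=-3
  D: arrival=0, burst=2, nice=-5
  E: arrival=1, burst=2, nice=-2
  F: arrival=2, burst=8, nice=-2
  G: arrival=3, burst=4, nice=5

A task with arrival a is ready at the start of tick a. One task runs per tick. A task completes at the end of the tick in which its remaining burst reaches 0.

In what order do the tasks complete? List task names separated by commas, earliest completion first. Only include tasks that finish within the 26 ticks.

t=0: ready={A,B,D} → run A
t=1: ready={A,B,D,E} → run A
t=2: ready={A,B,D,E,F} → run A
t=3: ready={A,B,D,E,F,G} → run A
t=4: ready={B,D,E,F,G} → run D
t=5: ready={B,D,E,F,G} → run D
t=6: ready={B,E,F,G} → run B
t=7: ready={B,E,F,G} → run B
t=8: ready={B,E,F,G} → run B
t=9: ready={E,F,G} → run E
t=10: ready={E,F,G} → run E
t=11: ready={F,G} → run F
t=12: ready={F,G} → run F
t=13: ready={F,G} → run F
t=14: ready={F,G} → run F
t=15: ready={F,G} → run F
t=16: ready={F,G} → run F
t=17: ready={F,G} → run F
t=18: ready={F,G} → run F
t=19: ready={G} → run G
t=20: ready={G} → run G
t=21: ready={G} → run G
t=22: ready={G} → run G
t=23: (idle)
t=24: (idle)
t=25: (idle)

completion order = A, D, B, E, F, G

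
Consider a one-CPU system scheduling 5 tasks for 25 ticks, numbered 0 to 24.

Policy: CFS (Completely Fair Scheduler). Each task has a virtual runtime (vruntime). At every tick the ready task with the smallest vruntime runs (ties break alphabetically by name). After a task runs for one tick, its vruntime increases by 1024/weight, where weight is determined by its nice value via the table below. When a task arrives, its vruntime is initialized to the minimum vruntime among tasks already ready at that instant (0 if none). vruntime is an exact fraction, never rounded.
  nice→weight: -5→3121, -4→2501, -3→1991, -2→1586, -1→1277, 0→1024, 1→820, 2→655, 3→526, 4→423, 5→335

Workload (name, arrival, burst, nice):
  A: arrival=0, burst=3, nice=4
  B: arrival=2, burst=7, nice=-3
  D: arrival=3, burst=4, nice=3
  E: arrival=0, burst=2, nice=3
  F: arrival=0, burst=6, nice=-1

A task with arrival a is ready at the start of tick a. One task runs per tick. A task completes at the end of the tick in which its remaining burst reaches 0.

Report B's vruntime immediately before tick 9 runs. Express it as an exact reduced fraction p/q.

vruntime(B, start of tick 9) = 4096/1991

t=0: vr[A=0 E=0 F=0] → run A
t=1: vr[A=1024/423 E=0 F=0] → run E
t=2: vr[A=1024/423 B=0 E=512/263 F=0] → run B
t=3: vr[A=1024/423 B=1024/1991 D=0 E=512/263 F=0] → run D
t=4: vr[A=1024/423 B=1024/1991 D=512/263 E=512/263 F=0] → run F
t=5: vr[A=1024/423 B=1024/1991 D=512/263 E=512/263 F=1024/1277] → run B
t=6: vr[A=1024/423 B=2048/1991 D=512/263 E=512/263 F=1024/1277] → run F
t=7: vr[A=1024/423 B=2048/1991 D=512/263 E=512/263 F=2048/1277] → run B
t=8: vr[A=1024/423 B=3072/1991 D=512/263 E=512/263 F=2048/1277] → run B
t=9: vr[A=1024/423 B=4096/1991 D=512/263 E=512/263 F=2048/1277] → run F
t=10: vr[A=1024/423 B=4096/1991 D=512/263 E=512/263 F=3072/1277] → run D
t=11: vr[A=1024/423 B=4096/1991 D=1024/263 E=512/263 F=3072/1277] → run E
t=12: vr[A=1024/423 B=4096/1991 D=1024/263 F=3072/1277] → run B
t=13: vr[A=1024/423 B=5120/1991 D=1024/263 F=3072/1277] → run F
t=14: vr[A=1024/423 B=5120/1991 D=1024/263 F=4096/1277] → run A
t=15: vr[A=2048/423 B=5120/1991 D=1024/263 F=4096/1277] → run B
t=16: vr[A=2048/423 B=6144/1991 D=1024/263 F=4096/1277] → run B
t=17: vr[A=2048/423 D=1024/263 F=4096/1277] → run F
t=18: vr[A=2048/423 D=1024/263 F=5120/1277] → run D
t=19: vr[A=2048/423 D=1536/263 F=5120/1277] → run F
t=20: vr[A=2048/423 D=1536/263] → run A
t=21: vr[D=1536/263] → run D
t=22: (idle)
t=23: (idle)
t=24: (idle)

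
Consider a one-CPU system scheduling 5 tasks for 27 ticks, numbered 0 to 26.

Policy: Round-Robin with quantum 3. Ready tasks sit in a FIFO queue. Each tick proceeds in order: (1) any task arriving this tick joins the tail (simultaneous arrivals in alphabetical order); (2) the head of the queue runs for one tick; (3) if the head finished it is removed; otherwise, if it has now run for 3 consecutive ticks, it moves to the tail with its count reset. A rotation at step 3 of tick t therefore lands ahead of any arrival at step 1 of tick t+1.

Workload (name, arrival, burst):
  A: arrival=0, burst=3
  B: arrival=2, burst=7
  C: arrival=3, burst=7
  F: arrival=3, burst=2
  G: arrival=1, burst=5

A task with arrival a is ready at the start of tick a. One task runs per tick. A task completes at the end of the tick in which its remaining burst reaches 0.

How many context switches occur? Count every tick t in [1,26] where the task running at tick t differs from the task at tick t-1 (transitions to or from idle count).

t=0: queue=[A] q_used=0 → run A
t=1: queue=[A,G] q_used=1 → run A
t=2: queue=[A,G,B] q_used=2 → run A
t=3: queue=[G,B,C,F] q_used=0 → run G
t=4: queue=[G,B,C,F] q_used=1 → run G
t=5: queue=[G,B,C,F] q_used=2 → run G
t=6: queue=[B,C,F,G] q_used=0 → run B
t=7: queue=[B,C,F,G] q_used=1 → run B
t=8: queue=[B,C,F,G] q_used=2 → run B
t=9: queue=[C,F,G,B] q_used=0 → run C
t=10: queue=[C,F,G,B] q_used=1 → run C
t=11: queue=[C,F,G,B] q_used=2 → run C
t=12: queue=[F,G,B,C] q_used=0 → run F
t=13: queue=[F,G,B,C] q_used=1 → run F
t=14: queue=[G,B,C] q_used=0 → run G
t=15: queue=[G,B,C] q_used=1 → run G
t=16: queue=[B,C] q_used=0 → run B
t=17: queue=[B,C] q_used=1 → run B
t=18: queue=[B,C] q_used=2 → run B
t=19: queue=[C,B] q_used=0 → run C
t=20: queue=[C,B] q_used=1 → run C
t=21: queue=[C,B] q_used=2 → run C
t=22: queue=[B,C] q_used=0 → run B
t=23: queue=[C] q_used=0 → run C
t=24: (idle)
t=25: (idle)
t=26: (idle)

context switches = 10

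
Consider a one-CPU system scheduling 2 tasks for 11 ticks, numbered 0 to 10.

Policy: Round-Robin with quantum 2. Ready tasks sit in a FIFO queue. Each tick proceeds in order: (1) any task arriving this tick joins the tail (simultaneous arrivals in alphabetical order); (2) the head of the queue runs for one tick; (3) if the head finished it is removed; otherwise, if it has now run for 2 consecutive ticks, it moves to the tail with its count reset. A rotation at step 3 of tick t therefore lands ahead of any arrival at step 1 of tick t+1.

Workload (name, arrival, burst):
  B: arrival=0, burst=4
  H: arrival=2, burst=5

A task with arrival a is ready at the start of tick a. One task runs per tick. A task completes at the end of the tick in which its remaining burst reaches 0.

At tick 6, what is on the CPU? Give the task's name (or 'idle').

t=0: queue=[B] q_used=0 → run B
t=1: queue=[B] q_used=1 → run B
t=2: queue=[B,H] q_used=0 → run B
t=3: queue=[B,H] q_used=1 → run B
t=4: queue=[H] q_used=0 → run H
t=5: queue=[H] q_used=1 → run H
t=6: queue=[H] q_used=0 → run H
t=7: queue=[H] q_used=1 → run H
t=8: queue=[H] q_used=0 → run H
t=9: (idle)
t=10: (idle)

running at tick 6 = H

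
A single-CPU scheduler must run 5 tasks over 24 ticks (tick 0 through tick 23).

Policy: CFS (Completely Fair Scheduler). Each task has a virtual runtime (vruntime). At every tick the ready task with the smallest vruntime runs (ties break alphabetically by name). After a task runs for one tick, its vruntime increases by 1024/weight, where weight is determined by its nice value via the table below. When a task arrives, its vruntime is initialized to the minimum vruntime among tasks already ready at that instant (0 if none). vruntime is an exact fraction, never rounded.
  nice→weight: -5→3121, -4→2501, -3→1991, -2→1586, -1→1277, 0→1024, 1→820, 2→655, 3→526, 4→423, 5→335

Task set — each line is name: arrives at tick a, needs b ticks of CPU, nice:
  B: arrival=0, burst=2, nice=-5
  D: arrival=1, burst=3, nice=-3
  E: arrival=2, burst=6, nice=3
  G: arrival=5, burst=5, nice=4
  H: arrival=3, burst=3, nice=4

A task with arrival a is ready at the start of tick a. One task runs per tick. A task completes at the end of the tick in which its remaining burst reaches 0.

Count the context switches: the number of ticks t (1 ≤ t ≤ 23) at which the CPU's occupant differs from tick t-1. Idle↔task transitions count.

t=0: vr[B=0] → run B
t=1: vr[B=1024/3121 D=1024/3121] → run B
t=2: vr[D=1024/3121 E=1024/3121] → run D
t=3: vr[D=5234688/6213911 E=1024/3121 H=1024/3121] → run E
t=4: vr[D=5234688/6213911 E=1867264/820823 H=1024/3121] → run H
t=5: vr[D=5234688/6213911 E=1867264/820823 G=5234688/6213911 H=3629056/1320183] → run D
t=6: vr[D=8430592/6213911 E=1867264/820823 G=5234688/6213911 H=3629056/1320183] → run G
t=7: vr[D=8430592/6213911 E=1867264/820823 G=8577317888/2628484353 H=3629056/1320183] → run D
t=8: vr[E=1867264/820823 G=8577317888/2628484353 H=3629056/1320183] → run E
t=9: vr[E=3465216/820823 G=8577317888/2628484353 H=3629056/1320183] → run H
t=10: vr[E=3465216/820823 G=8577317888/2628484353 H=6824960/1320183] → run G
t=11: vr[E=3465216/820823 G=14940362752/2628484353 H=6824960/1320183] → run E
t=12: vr[E=5063168/820823 G=14940362752/2628484353 H=6824960/1320183] → run H
t=13: vr[E=5063168/820823 G=14940362752/2628484353] → run G
t=14: vr[E=5063168/820823 G=7101135872/876161451] → run E
t=15: vr[E=6661120/820823 G=7101135872/876161451] → run G
t=16: vr[E=6661120/820823 G=27666452480/2628484353] → run E
t=17: vr[E=8259072/820823 G=27666452480/2628484353] → run E
t=18: vr[G=27666452480/2628484353] → run G
t=19: (idle)
t=20: (idle)
t=21: (idle)
t=22: (idle)
t=23: (idle)

context switches = 17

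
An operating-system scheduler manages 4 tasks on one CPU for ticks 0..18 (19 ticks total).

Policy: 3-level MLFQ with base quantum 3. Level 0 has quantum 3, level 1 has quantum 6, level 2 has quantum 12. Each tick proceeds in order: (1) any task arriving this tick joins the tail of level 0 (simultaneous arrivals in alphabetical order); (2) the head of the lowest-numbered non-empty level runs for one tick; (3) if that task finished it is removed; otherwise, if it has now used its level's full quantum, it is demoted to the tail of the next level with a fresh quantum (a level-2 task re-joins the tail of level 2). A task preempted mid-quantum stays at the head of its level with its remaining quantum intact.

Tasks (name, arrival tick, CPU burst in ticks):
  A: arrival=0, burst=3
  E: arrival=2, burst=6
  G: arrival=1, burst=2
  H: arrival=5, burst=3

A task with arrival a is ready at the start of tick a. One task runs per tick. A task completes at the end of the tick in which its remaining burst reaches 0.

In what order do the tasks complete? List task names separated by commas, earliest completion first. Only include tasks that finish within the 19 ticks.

completion order = A, G, H, E

t=0: L0/L1/L2 = A/-/- → run A
t=1: L0/L1/L2 = AG/-/- → run A
t=2: L0/L1/L2 = AGE/-/- → run A
t=3: L0/L1/L2 = GE/-/- → run G
t=4: L0/L1/L2 = GE/-/- → run G
t=5: L0/L1/L2 = EH/-/- → run E
t=6: L0/L1/L2 = EH/-/- → run E
t=7: L0/L1/L2 = EH/-/- → run E
t=8: L0/L1/L2 = H/E/- → run H
t=9: L0/L1/L2 = H/E/- → run H
t=10: L0/L1/L2 = H/E/- → run H
t=11: L0/L1/L2 = -/E/- → run E
t=12: L0/L1/L2 = -/E/- → run E
t=13: L0/L1/L2 = -/E/- → run E
t=14: (idle)
t=15: (idle)
t=16: (idle)
t=17: (idle)
t=18: (idle)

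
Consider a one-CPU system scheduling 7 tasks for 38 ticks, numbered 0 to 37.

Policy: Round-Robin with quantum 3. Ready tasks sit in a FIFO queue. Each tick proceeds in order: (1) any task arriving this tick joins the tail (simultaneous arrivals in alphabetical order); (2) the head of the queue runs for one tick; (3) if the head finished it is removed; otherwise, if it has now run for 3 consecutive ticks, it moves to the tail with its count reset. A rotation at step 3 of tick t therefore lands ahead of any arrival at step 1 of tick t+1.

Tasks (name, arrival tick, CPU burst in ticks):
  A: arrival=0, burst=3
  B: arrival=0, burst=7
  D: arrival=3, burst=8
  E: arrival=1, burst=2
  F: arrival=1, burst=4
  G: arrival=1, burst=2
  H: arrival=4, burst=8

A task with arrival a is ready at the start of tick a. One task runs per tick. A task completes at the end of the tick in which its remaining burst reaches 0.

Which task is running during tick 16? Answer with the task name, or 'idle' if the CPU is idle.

t=0: queue=[A,B] q_used=0 → run A
t=1: queue=[A,B,E,F,G] q_used=1 → run A
t=2: queue=[A,B,E,F,G] q_used=2 → run A
t=3: queue=[B,E,F,G,D] q_used=0 → run B
t=4: queue=[B,E,F,G,D,H] q_used=1 → run B
t=5: queue=[B,E,F,G,D,H] q_used=2 → run B
t=6: queue=[E,F,G,D,H,B] q_used=0 → run E
t=7: queue=[E,F,G,D,H,B] q_used=1 → run E
t=8: queue=[F,G,D,H,B] q_used=0 → run F
t=9: queue=[F,G,D,H,B] q_used=1 → run F
t=10: queue=[F,G,D,H,B] q_used=2 → run F
t=11: queue=[G,D,H,B,F] q_used=0 → run G
t=12: queue=[G,D,H,B,F] q_used=1 → run G
t=13: queue=[D,H,B,F] q_used=0 → run D
t=14: queue=[D,H,B,F] q_used=1 → run D
t=15: queue=[D,H,B,F] q_used=2 → run D
t=16: queue=[H,B,F,D] q_used=0 → run H
t=17: queue=[H,B,F,D] q_used=1 → run H
t=18: queue=[H,B,F,D] q_used=2 → run H
t=19: queue=[B,F,D,H] q_used=0 → run B
t=20: queue=[B,F,D,H] q_used=1 → run B
t=21: queue=[B,F,D,H] q_used=2 → run B
t=22: queue=[F,D,H,B] q_used=0 → run F
t=23: queue=[D,H,B] q_used=0 → run D
t=24: queue=[D,H,B] q_used=1 → run D
t=25: queue=[D,H,B] q_used=2 → run D
t=26: queue=[H,B,D] q_used=0 → run H
t=27: queue=[H,B,D] q_used=1 → run H
t=28: queue=[H,B,D] q_used=2 → run H
t=29: queue=[B,D,H] q_used=0 → run B
t=30: queue=[D,H] q_used=0 → run D
t=31: queue=[D,H] q_used=1 → run D
t=32: queue=[H] q_used=0 → run H
t=33: queue=[H] q_used=1 → run H
t=34: (idle)
t=35: (idle)
t=36: (idle)
t=37: (idle)

running at tick 16 = H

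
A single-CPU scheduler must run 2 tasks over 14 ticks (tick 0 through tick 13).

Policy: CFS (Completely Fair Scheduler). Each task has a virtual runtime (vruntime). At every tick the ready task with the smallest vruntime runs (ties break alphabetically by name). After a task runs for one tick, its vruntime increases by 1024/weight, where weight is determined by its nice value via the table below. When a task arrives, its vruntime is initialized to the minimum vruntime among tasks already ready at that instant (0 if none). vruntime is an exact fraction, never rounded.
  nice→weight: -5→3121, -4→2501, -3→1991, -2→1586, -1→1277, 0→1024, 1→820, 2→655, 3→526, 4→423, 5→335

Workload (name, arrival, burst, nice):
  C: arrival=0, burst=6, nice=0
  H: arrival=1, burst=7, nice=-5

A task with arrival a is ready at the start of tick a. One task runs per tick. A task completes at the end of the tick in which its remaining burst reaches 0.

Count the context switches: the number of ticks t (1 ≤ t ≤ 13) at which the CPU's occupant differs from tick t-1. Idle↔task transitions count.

t=0: vr[C=0] → run C
t=1: vr[C=1 H=1] → run C
t=2: vr[C=2 H=1] → run H
t=3: vr[C=2 H=4145/3121] → run H
t=4: vr[C=2 H=5169/3121] → run H
t=5: vr[C=2 H=6193/3121] → run H
t=6: vr[C=2 H=7217/3121] → run C
t=7: vr[C=3 H=7217/3121] → run H
t=8: vr[C=3 H=8241/3121] → run H
t=9: vr[C=3 H=9265/3121] → run H
t=10: vr[C=3] → run C
t=11: vr[C=4] → run C
t=12: vr[C=5] → run C
t=13: (idle)

context switches = 5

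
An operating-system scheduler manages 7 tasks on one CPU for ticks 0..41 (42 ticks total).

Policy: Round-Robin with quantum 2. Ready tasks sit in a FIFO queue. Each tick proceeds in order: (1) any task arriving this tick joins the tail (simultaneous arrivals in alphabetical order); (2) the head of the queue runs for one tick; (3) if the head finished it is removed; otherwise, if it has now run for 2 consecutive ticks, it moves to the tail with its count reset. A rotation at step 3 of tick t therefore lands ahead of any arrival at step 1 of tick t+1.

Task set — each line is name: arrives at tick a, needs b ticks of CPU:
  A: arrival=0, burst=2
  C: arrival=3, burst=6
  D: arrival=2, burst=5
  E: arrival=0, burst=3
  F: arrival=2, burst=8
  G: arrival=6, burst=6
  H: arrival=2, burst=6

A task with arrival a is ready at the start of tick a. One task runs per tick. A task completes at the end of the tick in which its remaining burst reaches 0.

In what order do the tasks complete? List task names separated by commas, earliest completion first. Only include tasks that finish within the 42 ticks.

completion order = A, E, D, H, C, G, F

t=0: queue=[A,E] q_used=0 → run A
t=1: queue=[A,E] q_used=1 → run A
t=2: queue=[E,D,F,H] q_used=0 → run E
t=3: queue=[E,D,F,H,C] q_used=1 → run E
t=4: queue=[D,F,H,C,E] q_used=0 → run D
t=5: queue=[D,F,H,C,E] q_used=1 → run D
t=6: queue=[F,H,C,E,D,G] q_used=0 → run F
t=7: queue=[F,H,C,E,D,G] q_used=1 → run F
t=8: queue=[H,C,E,D,G,F] q_used=0 → run H
t=9: queue=[H,C,E,D,G,F] q_used=1 → run H
t=10: queue=[C,E,D,G,F,H] q_used=0 → run C
t=11: queue=[C,E,D,G,F,H] q_used=1 → run C
t=12: queue=[E,D,G,F,H,C] q_used=0 → run E
t=13: queue=[D,G,F,H,C] q_used=0 → run D
t=14: queue=[D,G,F,H,C] q_used=1 → run D
t=15: queue=[G,F,H,C,D] q_used=0 → run G
t=16: queue=[G,F,H,C,D] q_used=1 → run G
t=17: queue=[F,H,C,D,G] q_used=0 → run F
t=18: queue=[F,H,C,D,G] q_used=1 → run F
t=19: queue=[H,C,D,G,F] q_used=0 → run H
t=20: queue=[H,C,D,G,F] q_used=1 → run H
t=21: queue=[C,D,G,F,H] q_used=0 → run C
t=22: queue=[C,D,G,F,H] q_used=1 → run C
t=23: queue=[D,G,F,H,C] q_used=0 → run D
t=24: queue=[G,F,H,C] q_used=0 → run G
t=25: queue=[G,F,H,C] q_used=1 → run G
t=26: queue=[F,H,C,G] q_used=0 → run F
t=27: queue=[F,H,C,G] q_used=1 → run F
t=28: queue=[H,C,G,F] q_used=0 → run H
t=29: queue=[H,C,G,F] q_used=1 → run H
t=30: queue=[C,G,F] q_used=0 → run C
t=31: queue=[C,G,F] q_used=1 → run C
t=32: queue=[G,F] q_used=0 → run G
t=33: queue=[G,F] q_used=1 → run G
t=34: queue=[F] q_used=0 → run F
t=35: queue=[F] q_used=1 → run F
t=36: (idle)
t=37: (idle)
t=38: (idle)
t=39: (idle)
t=40: (idle)
t=41: (idle)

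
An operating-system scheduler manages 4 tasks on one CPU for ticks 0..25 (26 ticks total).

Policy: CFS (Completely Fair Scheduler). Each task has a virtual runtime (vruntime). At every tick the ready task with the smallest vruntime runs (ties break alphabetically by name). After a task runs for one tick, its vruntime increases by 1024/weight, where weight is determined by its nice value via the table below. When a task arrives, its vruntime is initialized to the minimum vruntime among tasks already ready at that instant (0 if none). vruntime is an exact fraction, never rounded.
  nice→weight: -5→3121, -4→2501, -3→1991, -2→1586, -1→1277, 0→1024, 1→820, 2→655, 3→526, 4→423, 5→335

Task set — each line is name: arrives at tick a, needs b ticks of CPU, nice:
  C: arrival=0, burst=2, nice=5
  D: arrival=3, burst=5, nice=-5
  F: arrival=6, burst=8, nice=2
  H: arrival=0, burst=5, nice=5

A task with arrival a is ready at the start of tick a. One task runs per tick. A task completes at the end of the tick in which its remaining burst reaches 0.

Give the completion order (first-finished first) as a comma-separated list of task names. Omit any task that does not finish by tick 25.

completion order = C, D, H, F

t=0: vr[C=0 H=0] → run C
t=1: vr[C=1024/335 H=0] → run H
t=2: vr[C=1024/335 H=1024/335] → run C
t=3: vr[D=1024/335 H=1024/335] → run D
t=4: vr[D=3538944/1045535 H=1024/335] → run H
t=5: vr[D=3538944/1045535 H=2048/335] → run D
t=6: vr[D=3881984/1045535 F=3881984/1045535 H=2048/335] → run D
t=7: vr[D=4225024/1045535 F=3881984/1045535 H=2048/335] → run F
t=8: vr[D=4225024/1045535 F=722665472/136965085 H=2048/335] → run D
t=9: vr[D=4568064/1045535 F=722665472/136965085 H=2048/335] → run D
t=10: vr[F=722665472/136965085 H=2048/335] → run F
t=11: vr[F=187358208/27393017 H=2048/335] → run H
t=12: vr[F=187358208/27393017 H=3072/335] → run F
t=13: vr[F=1150916608/136965085 H=3072/335] → run F
t=14: vr[F=1365042176/136965085 H=3072/335] → run H
t=15: vr[F=1365042176/136965085 H=4096/335] → run F
t=16: vr[F=1579167744/136965085 H=4096/335] → run F
t=17: vr[F=1793293312/136965085 H=4096/335] → run H
t=18: vr[F=1793293312/136965085] → run F
t=19: vr[F=401483776/27393017] → run F
t=20: (idle)
t=21: (idle)
t=22: (idle)
t=23: (idle)
t=24: (idle)
t=25: (idle)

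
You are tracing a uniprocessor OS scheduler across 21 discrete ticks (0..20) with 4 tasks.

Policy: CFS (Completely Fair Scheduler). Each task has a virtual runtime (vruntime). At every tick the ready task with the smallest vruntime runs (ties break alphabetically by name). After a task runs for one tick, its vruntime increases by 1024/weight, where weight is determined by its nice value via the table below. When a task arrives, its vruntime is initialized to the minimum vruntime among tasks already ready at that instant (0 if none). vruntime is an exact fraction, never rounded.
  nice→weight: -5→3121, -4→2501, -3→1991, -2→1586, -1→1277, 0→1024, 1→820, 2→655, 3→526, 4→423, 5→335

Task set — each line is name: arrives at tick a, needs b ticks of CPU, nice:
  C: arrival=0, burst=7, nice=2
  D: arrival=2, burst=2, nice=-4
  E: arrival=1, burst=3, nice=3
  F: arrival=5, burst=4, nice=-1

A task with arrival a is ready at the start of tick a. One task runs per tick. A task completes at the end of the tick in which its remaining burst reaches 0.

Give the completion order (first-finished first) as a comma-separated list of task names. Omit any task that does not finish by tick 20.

t=0: vr[C=0] → run C
t=1: vr[C=1024/655 E=1024/655] → run C
t=2: vr[C=2048/655 D=1024/655 E=1024/655] → run D
t=3: vr[C=2048/655 D=3231744/1638155 E=1024/655] → run E
t=4: vr[C=2048/655 D=3231744/1638155 E=604672/172265] → run D
t=5: vr[C=2048/655 E=604672/172265 F=2048/655] → run C
t=6: vr[C=3072/655 E=604672/172265 F=2048/655] → run F
t=7: vr[C=3072/655 E=604672/172265 F=3286016/836435] → run E
t=8: vr[C=3072/655 E=940032/172265 F=3286016/836435] → run F
t=9: vr[C=3072/655 E=940032/172265 F=3956736/836435] → run C
t=10: vr[C=4096/655 E=940032/172265 F=3956736/836435] → run F
t=11: vr[C=4096/655 E=940032/172265 F=4627456/836435] → run E
t=12: vr[C=4096/655 F=4627456/836435] → run F
t=13: vr[C=4096/655] → run C
t=14: vr[C=1024/131] → run C
t=15: vr[C=6144/655] → run C
t=16: (idle)
t=17: (idle)
t=18: (idle)
t=19: (idle)
t=20: (idle)

completion order = D, E, F, C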